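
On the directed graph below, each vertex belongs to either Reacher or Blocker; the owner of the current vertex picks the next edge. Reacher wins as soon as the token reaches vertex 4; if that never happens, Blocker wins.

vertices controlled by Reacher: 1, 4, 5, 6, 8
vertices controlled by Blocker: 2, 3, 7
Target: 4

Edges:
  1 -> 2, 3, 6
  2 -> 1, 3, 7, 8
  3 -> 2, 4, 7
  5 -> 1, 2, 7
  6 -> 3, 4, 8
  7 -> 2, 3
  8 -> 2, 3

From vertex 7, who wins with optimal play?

A0 = {4}
A1: add {6} — 6 (Reacher) has 6→4.
A2: add {1} — 1 (Reacher) has 1→6.
A3: add {5} — 5 (Reacher) has 5→1.
A4 = A3; e.g. 2 (Blocker) can still go to 3. Fixed point.
7 never enters the attractor, so Blocker can avoid the target forever.

Blocker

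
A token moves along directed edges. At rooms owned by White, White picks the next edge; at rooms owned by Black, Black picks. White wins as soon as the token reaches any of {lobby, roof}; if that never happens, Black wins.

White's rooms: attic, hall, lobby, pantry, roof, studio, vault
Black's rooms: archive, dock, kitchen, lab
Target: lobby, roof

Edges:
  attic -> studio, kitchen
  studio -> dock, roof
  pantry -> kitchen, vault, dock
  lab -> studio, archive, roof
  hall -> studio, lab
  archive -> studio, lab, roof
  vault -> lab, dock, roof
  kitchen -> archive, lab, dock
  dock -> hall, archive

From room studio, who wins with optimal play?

A0 = {lobby, roof}
A1: add {studio, vault} — studio (White) has studio→roof; vault (White) has vault→roof.
studio ∈ A1, so White can force the target.

White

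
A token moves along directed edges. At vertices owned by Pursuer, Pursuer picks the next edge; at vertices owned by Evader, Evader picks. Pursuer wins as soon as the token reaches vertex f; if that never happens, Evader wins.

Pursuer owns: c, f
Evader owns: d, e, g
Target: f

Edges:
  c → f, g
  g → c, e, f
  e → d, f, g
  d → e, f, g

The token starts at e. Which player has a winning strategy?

A0 = {f}
A1: add {c} — c (Pursuer) has c→f.
A2 = A1; e.g. d (Evader) can still go to e. Fixed point.
e never enters the attractor, so Evader can avoid the target forever.

Evader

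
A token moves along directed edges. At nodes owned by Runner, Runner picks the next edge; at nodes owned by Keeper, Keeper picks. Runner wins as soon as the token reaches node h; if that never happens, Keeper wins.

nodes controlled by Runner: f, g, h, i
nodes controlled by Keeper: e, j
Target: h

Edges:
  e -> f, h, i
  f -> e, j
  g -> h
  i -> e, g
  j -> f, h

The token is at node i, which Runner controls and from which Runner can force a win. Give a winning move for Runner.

A0 = {h}
A1: add {g} — g (Runner) has g→h.
A2: add {i} — i (Runner) has i→g.
A3 = A2; e.g. e (Keeper) can still go to f. Fixed point.
From i, successor g is in the attractor (rank 1); the other successor e is not.

g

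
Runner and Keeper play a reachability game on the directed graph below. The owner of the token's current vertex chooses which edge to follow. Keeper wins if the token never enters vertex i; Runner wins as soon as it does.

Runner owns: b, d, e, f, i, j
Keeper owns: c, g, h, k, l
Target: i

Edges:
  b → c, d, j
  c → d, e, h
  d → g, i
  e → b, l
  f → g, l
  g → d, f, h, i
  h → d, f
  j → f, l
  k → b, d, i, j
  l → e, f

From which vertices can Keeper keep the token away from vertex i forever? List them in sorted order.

A0 = {i}
A1: add {d} — d (Runner) has d→i.
A2: add {b} — b (Runner) has b→d.
A3: add {e} — e (Runner) has e→b.
A4 = A3; e.g. c (Keeper) can still go to h. Fixed point.
Runner's attractor = {b, d, e, i}; Keeper avoids the target exactly from the complement.

c, f, g, h, j, k, l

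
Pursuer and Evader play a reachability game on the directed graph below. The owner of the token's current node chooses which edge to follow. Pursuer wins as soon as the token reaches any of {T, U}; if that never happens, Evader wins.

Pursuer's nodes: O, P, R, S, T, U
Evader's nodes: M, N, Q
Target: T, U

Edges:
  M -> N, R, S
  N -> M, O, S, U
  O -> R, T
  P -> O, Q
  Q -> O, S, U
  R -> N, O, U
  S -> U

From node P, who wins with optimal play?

A0 = {T, U}
A1: add {O, R, S} — O (Pursuer) has O→T; R (Pursuer) has R→U; S (Pursuer) has S→U.
A2: add {P, Q} — P (Pursuer) has P→O; Q (Evader): all of {O, S, U} already in.
A3 = A2; e.g. M (Evader) can still go to N. Fixed point.
P ∈ A2, so Pursuer can force the target.

Pursuer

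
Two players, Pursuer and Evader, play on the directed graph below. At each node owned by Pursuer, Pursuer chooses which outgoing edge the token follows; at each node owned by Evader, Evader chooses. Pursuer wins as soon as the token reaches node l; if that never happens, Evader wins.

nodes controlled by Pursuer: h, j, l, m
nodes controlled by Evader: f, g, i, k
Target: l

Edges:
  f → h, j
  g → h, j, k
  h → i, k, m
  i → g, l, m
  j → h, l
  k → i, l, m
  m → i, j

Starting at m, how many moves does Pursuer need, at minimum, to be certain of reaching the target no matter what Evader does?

A0 = {l}
A1: add {j} — j (Pursuer) has j→l.
A2: add {m} — m (Pursuer) has m→j.
m enters the attractor at level 2, so Pursuer can force the target in 2 moves from there.

2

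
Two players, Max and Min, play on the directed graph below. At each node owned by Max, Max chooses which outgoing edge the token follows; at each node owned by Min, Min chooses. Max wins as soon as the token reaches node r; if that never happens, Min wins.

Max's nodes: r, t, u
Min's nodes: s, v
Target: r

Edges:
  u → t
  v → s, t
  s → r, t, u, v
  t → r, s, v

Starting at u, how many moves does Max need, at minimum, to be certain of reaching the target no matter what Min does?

2

A0 = {r}
A1: add {t} — t (Max) has t→r.
A2: add {u} — u (Max) has u→t.
A3 = A2; e.g. s (Min) can still go to v. Fixed point.
u enters the attractor at level 2, so Max can force the target in 2 moves from there.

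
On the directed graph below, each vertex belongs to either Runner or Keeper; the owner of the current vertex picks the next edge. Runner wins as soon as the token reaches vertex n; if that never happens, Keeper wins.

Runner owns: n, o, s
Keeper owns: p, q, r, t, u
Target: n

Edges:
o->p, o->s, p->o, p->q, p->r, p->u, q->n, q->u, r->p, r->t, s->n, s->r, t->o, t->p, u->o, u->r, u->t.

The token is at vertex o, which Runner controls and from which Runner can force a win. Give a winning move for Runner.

A0 = {n}
A1: add {s} — s (Runner) has s→n.
A2: add {o} — o (Runner) has o→s.
A3 = A2; e.g. p (Keeper) can still go to q. Fixed point.
From o, successor s is in the attractor (rank 1); the other successor p is not.

s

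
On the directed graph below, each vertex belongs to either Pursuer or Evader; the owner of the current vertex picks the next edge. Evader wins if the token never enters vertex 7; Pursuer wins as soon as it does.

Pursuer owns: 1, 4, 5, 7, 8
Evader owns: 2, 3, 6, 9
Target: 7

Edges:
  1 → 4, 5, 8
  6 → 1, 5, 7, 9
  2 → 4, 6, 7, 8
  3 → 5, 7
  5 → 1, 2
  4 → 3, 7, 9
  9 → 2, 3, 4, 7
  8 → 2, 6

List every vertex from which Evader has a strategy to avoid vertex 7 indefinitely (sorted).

A0 = {7}
A1: add {4} — 4 (Pursuer) has 4→7.
A2: add {1} — 1 (Pursuer) has 1→4.
A3: add {5} — 5 (Pursuer) has 5→1.
A4: add {3} — 3 (Evader): all of {5, 7} already in.
A5 = A4; e.g. 2 (Evader) can still go to 6. Fixed point.
Pursuer's attractor = {1, 3, 4, 5, 7}; Evader avoids the target exactly from the complement.

2, 6, 8, 9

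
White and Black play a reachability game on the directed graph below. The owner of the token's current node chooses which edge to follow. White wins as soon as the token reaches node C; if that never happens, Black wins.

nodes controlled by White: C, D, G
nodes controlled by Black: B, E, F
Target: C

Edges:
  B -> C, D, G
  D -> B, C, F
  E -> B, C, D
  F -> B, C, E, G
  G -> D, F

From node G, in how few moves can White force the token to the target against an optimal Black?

A0 = {C}
A1: add {D} — D (White) has D→C.
A2: add {G} — G (White) has G→D.
G enters the attractor at level 2, so White can force the target in 2 moves from there.

2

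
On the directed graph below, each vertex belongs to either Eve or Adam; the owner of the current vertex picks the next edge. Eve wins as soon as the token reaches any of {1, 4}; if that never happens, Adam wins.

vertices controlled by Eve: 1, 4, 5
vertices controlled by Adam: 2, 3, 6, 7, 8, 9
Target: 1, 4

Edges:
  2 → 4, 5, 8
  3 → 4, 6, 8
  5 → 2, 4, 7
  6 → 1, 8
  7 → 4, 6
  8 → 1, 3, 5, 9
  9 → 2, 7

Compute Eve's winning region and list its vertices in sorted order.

1, 4, 5

A0 = {1, 4}
A1: add {5} — 5 (Eve) has 5→4.
A2 = A1; e.g. 2 (Adam) can still go to 8. Fixed point.
Eve's winning region = {1, 4, 5}.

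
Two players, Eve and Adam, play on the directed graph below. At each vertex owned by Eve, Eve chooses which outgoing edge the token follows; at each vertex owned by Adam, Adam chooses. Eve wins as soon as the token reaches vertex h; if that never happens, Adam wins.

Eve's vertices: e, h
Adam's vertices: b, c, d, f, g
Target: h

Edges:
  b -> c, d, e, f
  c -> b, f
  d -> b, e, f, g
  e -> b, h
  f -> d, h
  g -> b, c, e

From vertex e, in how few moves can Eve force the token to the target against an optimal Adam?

1

A0 = {h}
A1: add {e} — e (Eve) has e→h.
A2 = A1; e.g. b (Adam) can still go to c. Fixed point.
e enters the attractor at level 1, so Eve can force the target in 1 move from there.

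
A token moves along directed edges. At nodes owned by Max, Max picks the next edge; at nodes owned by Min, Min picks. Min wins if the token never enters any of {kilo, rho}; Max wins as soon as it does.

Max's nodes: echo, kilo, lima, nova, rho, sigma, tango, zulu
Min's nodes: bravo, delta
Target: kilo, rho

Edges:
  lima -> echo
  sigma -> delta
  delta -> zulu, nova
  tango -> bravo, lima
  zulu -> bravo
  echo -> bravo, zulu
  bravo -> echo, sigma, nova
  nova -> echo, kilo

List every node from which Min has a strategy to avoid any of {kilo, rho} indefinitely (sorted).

bravo, delta, echo, lima, sigma, tango, zulu

A0 = {kilo, rho}
A1: add {nova} — nova (Max) has nova→kilo.
A2 = A1; e.g. echo (Max) has no edge into A1. Fixed point.
Max's attractor = {kilo, nova, rho}; Min avoids the target exactly from the complement.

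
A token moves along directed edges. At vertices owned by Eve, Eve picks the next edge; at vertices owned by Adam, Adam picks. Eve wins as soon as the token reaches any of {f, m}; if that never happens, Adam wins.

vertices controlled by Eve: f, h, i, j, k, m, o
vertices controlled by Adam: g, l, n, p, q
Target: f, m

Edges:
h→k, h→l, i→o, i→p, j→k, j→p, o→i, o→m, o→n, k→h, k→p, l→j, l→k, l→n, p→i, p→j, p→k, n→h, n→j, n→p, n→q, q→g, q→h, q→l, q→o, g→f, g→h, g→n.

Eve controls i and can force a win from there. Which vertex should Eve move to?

A0 = {f, m}
A1: add {o} — o (Eve) has o→m.
A2: add {i} — i (Eve) has i→o.
A3 = A2; e.g. g (Adam) can still go to h. Fixed point.
From i, successor o is in the attractor (rank 1); the other successor p is not.

o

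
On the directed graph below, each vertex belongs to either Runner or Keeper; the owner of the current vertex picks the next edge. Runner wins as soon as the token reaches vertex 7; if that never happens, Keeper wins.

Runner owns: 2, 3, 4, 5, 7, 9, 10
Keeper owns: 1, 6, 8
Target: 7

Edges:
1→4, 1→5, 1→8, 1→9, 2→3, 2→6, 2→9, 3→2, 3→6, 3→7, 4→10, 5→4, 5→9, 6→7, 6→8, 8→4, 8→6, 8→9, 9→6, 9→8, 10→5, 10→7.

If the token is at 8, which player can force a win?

Keeper

A0 = {7}
A1: add {3, 10} — 3 (Runner) has 3→7; 10 (Runner) has 10→7.
A2: add {2, 4} — 2 (Runner) has 2→3; 4 (Runner) has 4→10.
A3: add {5} — 5 (Runner) has 5→4.
A4 = A3; e.g. 1 (Keeper) can still go to 8. Fixed point.
8 never enters the attractor, so Keeper can avoid the target forever.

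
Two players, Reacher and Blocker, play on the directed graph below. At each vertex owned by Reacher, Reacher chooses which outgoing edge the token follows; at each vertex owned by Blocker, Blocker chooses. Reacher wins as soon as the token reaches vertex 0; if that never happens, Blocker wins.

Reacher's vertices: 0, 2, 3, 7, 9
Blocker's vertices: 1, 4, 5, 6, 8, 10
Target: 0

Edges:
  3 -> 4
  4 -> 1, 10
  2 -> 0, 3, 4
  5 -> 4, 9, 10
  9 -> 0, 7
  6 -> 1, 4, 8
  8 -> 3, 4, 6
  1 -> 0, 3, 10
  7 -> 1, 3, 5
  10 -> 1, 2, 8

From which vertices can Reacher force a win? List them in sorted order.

0, 2, 9

A0 = {0}
A1: add {2, 9} — 2 (Reacher) has 2→0; 9 (Reacher) has 9→0.
A2 = A1; e.g. 1 (Blocker) can still go to 3. Fixed point.
Reacher's winning region = {0, 2, 9}.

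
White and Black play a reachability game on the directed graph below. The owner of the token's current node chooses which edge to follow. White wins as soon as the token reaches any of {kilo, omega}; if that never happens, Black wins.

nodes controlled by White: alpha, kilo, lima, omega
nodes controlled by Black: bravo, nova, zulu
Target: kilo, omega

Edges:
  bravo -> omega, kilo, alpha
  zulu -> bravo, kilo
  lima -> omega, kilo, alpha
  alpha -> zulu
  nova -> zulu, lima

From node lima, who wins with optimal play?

A0 = {kilo, omega}
A1: add {lima} — lima (White) has lima→omega.
A2 = A1; e.g. bravo (Black) can still go to alpha. Fixed point.
lima ∈ A1, so White can force the target.

White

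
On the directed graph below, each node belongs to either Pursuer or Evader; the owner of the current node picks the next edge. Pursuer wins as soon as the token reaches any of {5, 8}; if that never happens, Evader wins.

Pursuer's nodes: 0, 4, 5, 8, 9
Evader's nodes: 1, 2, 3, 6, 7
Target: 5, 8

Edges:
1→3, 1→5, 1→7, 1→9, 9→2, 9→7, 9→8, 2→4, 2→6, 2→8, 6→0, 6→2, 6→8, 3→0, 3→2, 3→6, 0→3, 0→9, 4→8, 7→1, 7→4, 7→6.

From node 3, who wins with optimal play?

Evader

A0 = {5, 8}
A1: add {4, 9} — 4 (Pursuer) has 4→8; 9 (Pursuer) has 9→8.
A2: add {0} — 0 (Pursuer) has 0→9.
A3 = A2; e.g. 1 (Evader) can still go to 3. Fixed point.
3 never enters the attractor, so Evader can avoid the target forever.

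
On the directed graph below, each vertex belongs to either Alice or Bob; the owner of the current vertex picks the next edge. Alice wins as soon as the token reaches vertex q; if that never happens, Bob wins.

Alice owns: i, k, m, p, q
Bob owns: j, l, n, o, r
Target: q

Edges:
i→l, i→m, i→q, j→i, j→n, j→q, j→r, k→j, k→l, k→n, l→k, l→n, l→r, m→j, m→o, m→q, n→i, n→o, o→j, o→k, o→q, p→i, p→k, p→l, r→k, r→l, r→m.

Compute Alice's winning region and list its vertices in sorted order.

A0 = {q}
A1: add {i, m} — i (Alice) has i→q; m (Alice) has m→q.
A2: add {p} — p (Alice) has p→i.
A3 = A2; e.g. j (Bob) can still go to n. Fixed point.
Alice's winning region = {i, m, p, q}.

i, m, p, q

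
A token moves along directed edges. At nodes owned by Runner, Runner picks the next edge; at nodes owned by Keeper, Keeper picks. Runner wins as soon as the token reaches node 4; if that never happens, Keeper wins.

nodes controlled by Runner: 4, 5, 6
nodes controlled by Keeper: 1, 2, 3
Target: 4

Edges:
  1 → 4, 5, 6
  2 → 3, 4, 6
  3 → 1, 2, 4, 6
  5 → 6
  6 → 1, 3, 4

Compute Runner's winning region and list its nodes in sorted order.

1, 4, 5, 6

A0 = {4}
A1: add {6} — 6 (Runner) has 6→4.
A2: add {5} — 5 (Runner) has 5→6.
A3: add {1} — 1 (Keeper): all of {4, 5, 6} already in.
A4 = A3; e.g. 2 (Keeper) can still go to 3. Fixed point.
Runner's winning region = {1, 4, 5, 6}.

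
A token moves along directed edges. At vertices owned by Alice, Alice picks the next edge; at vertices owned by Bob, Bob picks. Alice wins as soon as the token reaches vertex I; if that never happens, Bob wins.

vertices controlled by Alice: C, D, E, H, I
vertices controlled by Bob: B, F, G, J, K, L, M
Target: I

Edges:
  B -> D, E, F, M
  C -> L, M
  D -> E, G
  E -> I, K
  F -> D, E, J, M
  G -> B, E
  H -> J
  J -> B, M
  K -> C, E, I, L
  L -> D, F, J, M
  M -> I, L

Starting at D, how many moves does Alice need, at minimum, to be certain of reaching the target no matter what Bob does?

A0 = {I}
A1: add {E} — E (Alice) has E→I.
A2: add {D} — D (Alice) has D→E.
A3 = A2; e.g. B (Bob) can still go to F. Fixed point.
D enters the attractor at level 2, so Alice can force the target in 2 moves from there.

2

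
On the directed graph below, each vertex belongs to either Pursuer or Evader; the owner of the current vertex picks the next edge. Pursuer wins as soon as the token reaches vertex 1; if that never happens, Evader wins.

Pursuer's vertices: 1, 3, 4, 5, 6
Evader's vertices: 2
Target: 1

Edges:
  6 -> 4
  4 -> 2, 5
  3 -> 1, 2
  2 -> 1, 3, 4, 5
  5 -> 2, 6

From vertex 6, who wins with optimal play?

A0 = {1}
A1: add {3} — 3 (Pursuer) has 3→1.
A2 = A1; e.g. 2 (Evader) can still go to 4. Fixed point.
6 never enters the attractor, so Evader can avoid the target forever.

Evader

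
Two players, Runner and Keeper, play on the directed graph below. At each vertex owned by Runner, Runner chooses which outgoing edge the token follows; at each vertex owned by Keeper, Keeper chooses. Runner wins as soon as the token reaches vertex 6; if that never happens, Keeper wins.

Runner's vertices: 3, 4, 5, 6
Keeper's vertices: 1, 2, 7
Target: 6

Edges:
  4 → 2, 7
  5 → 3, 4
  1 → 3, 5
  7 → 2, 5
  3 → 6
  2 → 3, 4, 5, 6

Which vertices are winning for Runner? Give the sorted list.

A0 = {6}
A1: add {3} — 3 (Runner) has 3→6.
A2: add {5} — 5 (Runner) has 5→3.
A3: add {1} — 1 (Keeper): all of {3, 5} already in.
A4 = A3; e.g. 2 (Keeper) can still go to 4. Fixed point.
Runner's winning region = {1, 3, 5, 6}.

1, 3, 5, 6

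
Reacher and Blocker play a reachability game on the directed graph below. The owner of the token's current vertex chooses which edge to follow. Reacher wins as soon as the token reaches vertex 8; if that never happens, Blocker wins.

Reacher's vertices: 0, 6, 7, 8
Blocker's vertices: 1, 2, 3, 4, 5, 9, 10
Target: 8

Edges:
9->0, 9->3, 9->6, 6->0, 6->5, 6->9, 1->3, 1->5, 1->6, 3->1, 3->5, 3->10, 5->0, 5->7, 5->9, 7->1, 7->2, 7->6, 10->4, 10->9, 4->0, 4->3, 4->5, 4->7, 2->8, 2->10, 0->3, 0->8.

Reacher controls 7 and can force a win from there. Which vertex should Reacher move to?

A0 = {8}
A1: add {0} — 0 (Reacher) has 0→8.
A2: add {6} — 6 (Reacher) has 6→0.
A3: add {7} — 7 (Reacher) has 7→6.
A4 = A3; e.g. 1 (Blocker) can still go to 3. Fixed point.
From 7, successor 6 is in the attractor (rank 2); the other successors 1, 2 are not.

6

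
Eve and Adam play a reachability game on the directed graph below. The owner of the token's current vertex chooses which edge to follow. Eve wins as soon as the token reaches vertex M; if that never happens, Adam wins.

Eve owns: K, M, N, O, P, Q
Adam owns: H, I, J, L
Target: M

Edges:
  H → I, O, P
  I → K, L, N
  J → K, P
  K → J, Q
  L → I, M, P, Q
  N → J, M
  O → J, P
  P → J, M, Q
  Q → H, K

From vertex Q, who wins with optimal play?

Adam

A0 = {M}
A1: add {N, P} — N (Eve) has N→M; P (Eve) has P→M.
A2: add {O} — O (Eve) has O→P.
A3 = A2; e.g. H (Adam) can still go to I. Fixed point.
Q never enters the attractor, so Adam can avoid the target forever.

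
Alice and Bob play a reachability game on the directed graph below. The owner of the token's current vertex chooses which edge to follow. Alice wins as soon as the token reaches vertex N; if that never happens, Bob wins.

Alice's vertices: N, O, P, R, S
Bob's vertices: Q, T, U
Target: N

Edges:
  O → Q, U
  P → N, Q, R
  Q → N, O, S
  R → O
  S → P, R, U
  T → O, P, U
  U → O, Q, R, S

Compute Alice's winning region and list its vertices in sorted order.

A0 = {N}
A1: add {P} — P (Alice) has P→N.
A2: add {S} — S (Alice) has S→P.
A3 = A2; e.g. O (Alice) has no edge into A2. Fixed point.
Alice's winning region = {N, P, S}.

N, P, S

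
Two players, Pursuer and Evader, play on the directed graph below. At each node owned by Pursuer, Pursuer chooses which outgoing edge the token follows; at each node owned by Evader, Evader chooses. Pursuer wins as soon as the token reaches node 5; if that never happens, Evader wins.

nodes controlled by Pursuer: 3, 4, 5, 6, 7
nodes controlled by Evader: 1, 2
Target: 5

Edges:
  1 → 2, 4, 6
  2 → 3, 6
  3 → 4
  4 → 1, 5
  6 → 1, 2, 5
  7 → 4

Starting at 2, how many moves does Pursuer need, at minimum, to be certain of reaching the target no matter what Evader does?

A0 = {5}
A1: add {4, 6} — 4 (Pursuer) has 4→5; 6 (Pursuer) has 6→5.
A2: add {3, 7} — 3 (Pursuer) has 3→4; 7 (Pursuer) has 7→4.
A3: add {2} — 2 (Evader): all of {3, 6} already in.
2 enters the attractor at level 3, so Pursuer can force the target in 3 moves from there.

3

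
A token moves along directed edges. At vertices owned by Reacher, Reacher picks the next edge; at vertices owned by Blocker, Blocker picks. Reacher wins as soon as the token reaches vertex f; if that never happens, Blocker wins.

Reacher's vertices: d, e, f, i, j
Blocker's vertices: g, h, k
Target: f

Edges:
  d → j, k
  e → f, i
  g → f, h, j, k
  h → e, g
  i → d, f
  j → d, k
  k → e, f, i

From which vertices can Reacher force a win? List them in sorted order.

A0 = {f}
A1: add {e, i} — e (Reacher) has e→f; i (Reacher) has i→f.
A2: add {k} — k (Blocker): all of {e, f, i} already in.
A3: add {d, j} — d (Reacher) has d→k; j (Reacher) has j→k.
A4 = A3; e.g. g (Blocker) can still go to h. Fixed point.
Reacher's winning region = {d, e, f, i, j, k}.

d, e, f, i, j, k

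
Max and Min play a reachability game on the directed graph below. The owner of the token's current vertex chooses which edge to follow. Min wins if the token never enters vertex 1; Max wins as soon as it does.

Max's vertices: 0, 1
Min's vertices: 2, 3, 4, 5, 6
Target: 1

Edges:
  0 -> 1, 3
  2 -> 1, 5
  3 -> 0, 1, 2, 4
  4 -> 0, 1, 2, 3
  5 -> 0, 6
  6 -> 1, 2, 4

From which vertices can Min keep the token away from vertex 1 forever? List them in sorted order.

A0 = {1}
A1: add {0} — 0 (Max) has 0→1.
A2 = A1; e.g. 2 (Min) can still go to 5. Fixed point.
Max's attractor = {0, 1}; Min avoids the target exactly from the complement.

2, 3, 4, 5, 6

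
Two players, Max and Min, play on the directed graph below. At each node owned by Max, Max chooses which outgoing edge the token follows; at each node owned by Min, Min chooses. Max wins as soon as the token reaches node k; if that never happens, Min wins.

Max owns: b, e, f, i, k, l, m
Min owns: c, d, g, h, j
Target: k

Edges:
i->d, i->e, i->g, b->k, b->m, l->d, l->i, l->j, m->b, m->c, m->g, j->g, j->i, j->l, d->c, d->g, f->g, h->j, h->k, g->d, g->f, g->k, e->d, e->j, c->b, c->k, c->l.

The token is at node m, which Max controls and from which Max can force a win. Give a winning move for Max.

A0 = {k}
A1: add {b} — b (Max) has b→k.
A2: add {m} — m (Max) has m→b.
A3 = A2; e.g. c (Min) can still go to l. Fixed point.
From m, successor b is in the attractor (rank 1); the other successors c, g are not.

b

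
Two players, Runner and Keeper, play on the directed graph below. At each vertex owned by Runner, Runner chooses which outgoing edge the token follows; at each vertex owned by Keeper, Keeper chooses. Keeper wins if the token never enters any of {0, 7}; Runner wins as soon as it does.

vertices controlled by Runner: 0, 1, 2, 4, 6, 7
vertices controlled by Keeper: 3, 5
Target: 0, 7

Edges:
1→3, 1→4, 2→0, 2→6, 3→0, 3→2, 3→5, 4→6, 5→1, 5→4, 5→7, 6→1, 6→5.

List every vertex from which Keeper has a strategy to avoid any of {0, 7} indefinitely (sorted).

A0 = {0, 7}
A1: add {2} — 2 (Runner) has 2→0.
A2 = A1; e.g. 1 (Runner) has no edge into A1. Fixed point.
Runner's attractor = {0, 2, 7}; Keeper avoids the target exactly from the complement.

1, 3, 4, 5, 6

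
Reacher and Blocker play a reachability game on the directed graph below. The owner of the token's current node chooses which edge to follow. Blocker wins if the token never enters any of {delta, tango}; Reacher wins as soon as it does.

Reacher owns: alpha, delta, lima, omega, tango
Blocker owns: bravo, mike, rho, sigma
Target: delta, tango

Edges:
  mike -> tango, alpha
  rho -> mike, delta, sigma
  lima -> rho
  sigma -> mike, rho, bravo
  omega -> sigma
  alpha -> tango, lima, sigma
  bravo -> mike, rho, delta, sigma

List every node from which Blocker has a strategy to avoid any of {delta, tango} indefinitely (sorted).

A0 = {delta, tango}
A1: add {alpha} — alpha (Reacher) has alpha→tango.
A2: add {mike} — mike (Blocker): all of {tango, alpha} already in.
A3 = A2; e.g. rho (Blocker) can still go to sigma. Fixed point.
Reacher's attractor = {alpha, delta, mike, tango}; Blocker avoids the target exactly from the complement.

bravo, lima, omega, rho, sigma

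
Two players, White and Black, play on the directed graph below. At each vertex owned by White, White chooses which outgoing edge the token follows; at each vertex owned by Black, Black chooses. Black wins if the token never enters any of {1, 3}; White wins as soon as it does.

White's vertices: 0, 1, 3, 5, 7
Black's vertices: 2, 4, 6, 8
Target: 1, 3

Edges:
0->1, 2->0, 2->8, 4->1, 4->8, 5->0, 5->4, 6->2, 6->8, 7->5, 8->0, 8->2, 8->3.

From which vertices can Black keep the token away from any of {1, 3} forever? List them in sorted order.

A0 = {1, 3}
A1: add {0} — 0 (White) has 0→1.
A2: add {5} — 5 (White) has 5→0.
A3: add {7} — 7 (White) has 7→5.
A4 = A3; e.g. 2 (Black) can still go to 8. Fixed point.
White's attractor = {0, 1, 3, 5, 7}; Black avoids the target exactly from the complement.

2, 4, 6, 8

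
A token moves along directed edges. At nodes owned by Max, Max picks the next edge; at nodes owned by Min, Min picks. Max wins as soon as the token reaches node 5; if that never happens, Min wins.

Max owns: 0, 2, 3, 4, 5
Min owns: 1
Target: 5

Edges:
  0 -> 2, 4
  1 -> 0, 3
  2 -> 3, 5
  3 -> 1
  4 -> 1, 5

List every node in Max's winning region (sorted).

0, 2, 4, 5

A0 = {5}
A1: add {2, 4} — 2 (Max) has 2→5; 4 (Max) has 4→5.
A2: add {0} — 0 (Max) has 0→2.
A3 = A2; e.g. 1 (Min) can still go to 3. Fixed point.
Max's winning region = {0, 2, 4, 5}.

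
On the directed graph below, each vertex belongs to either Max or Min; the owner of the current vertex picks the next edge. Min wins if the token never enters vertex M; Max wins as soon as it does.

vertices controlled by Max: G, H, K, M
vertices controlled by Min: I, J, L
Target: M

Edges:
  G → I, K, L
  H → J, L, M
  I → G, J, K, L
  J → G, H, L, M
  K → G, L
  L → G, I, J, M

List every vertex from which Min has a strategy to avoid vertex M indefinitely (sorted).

A0 = {M}
A1: add {H} — H (Max) has H→M.
A2 = A1; e.g. G (Max) has no edge into A1. Fixed point.
Max's attractor = {H, M}; Min avoids the target exactly from the complement.

G, I, J, K, L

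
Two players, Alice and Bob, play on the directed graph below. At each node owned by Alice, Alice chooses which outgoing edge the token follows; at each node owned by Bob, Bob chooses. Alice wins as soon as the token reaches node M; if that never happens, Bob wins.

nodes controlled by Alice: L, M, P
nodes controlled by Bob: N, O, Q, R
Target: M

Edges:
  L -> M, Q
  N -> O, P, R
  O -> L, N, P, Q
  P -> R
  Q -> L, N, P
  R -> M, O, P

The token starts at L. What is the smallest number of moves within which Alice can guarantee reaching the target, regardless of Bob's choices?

A0 = {M}
A1: add {L} — L (Alice) has L→M.
A2 = A1; e.g. N (Bob) can still go to O. Fixed point.
L enters the attractor at level 1, so Alice can force the target in 1 move from there.

1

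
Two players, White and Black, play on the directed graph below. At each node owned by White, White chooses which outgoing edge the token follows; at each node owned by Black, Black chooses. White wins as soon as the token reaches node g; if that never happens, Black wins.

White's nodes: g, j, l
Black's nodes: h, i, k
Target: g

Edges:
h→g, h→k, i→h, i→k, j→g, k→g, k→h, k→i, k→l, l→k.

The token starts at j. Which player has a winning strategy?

A0 = {g}
A1: add {j} — j (White) has j→g.
A2 = A1; e.g. h (Black) can still go to k. Fixed point.
j ∈ A1, so White can force the target.

White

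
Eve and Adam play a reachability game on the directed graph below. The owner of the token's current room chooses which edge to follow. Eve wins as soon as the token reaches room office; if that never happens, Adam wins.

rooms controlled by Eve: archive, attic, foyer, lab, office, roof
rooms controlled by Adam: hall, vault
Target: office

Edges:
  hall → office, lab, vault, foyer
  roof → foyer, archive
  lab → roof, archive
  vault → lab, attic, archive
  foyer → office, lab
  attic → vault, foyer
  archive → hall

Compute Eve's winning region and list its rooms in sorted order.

A0 = {office}
A1: add {foyer} — foyer (Eve) has foyer→office.
A2: add {attic, roof} — roof (Eve) has roof→foyer; attic (Eve) has attic→foyer.
A3: add {lab} — lab (Eve) has lab→roof.
A4 = A3; e.g. hall (Adam) can still go to vault. Fixed point.
Eve's winning region = {attic, foyer, lab, office, roof}.

attic, foyer, lab, office, roof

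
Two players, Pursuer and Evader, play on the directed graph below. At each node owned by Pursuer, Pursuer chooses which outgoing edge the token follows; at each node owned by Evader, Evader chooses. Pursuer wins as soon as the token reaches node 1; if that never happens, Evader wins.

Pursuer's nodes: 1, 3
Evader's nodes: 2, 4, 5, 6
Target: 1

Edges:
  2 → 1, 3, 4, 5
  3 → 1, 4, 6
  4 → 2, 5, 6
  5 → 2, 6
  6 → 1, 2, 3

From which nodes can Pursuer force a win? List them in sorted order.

1, 3

A0 = {1}
A1: add {3} — 3 (Pursuer) has 3→1.
A2 = A1; e.g. 2 (Evader) can still go to 4. Fixed point.
Pursuer's winning region = {1, 3}.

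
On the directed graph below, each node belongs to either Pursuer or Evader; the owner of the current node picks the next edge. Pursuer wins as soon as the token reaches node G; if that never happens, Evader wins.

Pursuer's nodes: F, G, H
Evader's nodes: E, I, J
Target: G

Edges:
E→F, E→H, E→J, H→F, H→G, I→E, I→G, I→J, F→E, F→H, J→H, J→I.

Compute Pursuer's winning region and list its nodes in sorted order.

A0 = {G}
A1: add {H} — H (Pursuer) has H→G.
A2: add {F} — F (Pursuer) has F→H.
A3 = A2; e.g. E (Evader) can still go to J. Fixed point.
Pursuer's winning region = {F, G, H}.

F, G, H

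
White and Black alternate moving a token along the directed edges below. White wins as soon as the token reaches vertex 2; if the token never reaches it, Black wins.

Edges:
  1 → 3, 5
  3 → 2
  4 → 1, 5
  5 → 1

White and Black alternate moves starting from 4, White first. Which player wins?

Track states (vertex, player-to-move).
A0 = {(2,White), (2,Black)}
A1: add {(3,White), (3,Black)}.
A2: add {(1,White)}.
A3: add {(5,Black)}.
A4: add {(4,White)}.
(4,White) ∈ A4 ⇒ White forces the target.

White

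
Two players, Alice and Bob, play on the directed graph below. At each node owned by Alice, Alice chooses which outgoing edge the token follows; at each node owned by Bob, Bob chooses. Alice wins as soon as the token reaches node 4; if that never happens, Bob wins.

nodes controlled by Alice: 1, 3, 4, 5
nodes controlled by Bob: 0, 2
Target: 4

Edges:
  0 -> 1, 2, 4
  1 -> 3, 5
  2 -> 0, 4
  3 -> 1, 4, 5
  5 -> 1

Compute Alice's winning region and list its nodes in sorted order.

A0 = {4}
A1: add {3} — 3 (Alice) has 3→4.
A2: add {1} — 1 (Alice) has 1→3.
A3: add {5} — 5 (Alice) has 5→1.
A4 = A3; e.g. 0 (Bob) can still go to 2. Fixed point.
Alice's winning region = {1, 3, 4, 5}.

1, 3, 4, 5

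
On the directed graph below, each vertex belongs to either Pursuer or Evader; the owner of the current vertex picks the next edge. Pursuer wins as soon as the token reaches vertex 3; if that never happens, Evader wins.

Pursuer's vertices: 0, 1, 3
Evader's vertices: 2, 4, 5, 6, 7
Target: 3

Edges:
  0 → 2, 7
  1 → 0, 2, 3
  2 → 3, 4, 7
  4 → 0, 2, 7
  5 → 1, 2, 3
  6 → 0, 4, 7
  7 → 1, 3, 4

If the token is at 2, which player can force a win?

Evader

A0 = {3}
A1: add {1} — 1 (Pursuer) has 1→3.
A2 = A1; e.g. 0 (Pursuer) has no edge into A1. Fixed point.
2 never enters the attractor, so Evader can avoid the target forever.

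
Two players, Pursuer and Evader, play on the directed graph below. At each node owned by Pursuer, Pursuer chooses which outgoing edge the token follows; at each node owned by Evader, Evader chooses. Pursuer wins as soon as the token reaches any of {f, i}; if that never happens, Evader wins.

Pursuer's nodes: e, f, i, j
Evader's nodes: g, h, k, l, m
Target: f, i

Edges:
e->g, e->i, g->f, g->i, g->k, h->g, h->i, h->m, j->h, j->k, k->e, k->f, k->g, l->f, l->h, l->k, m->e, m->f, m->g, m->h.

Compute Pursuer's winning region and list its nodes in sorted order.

A0 = {f, i}
A1: add {e} — e (Pursuer) has e→i.
A2 = A1; e.g. g (Evader) can still go to k. Fixed point.
Pursuer's winning region = {e, f, i}.

e, f, i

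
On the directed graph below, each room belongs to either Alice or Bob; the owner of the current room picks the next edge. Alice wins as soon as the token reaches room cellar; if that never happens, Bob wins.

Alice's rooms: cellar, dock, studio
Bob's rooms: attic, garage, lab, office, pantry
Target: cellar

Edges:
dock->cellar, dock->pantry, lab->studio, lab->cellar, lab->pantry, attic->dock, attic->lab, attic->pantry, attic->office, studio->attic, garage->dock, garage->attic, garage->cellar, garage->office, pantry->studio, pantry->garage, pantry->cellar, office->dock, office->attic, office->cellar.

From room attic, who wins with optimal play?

Bob

A0 = {cellar}
A1: add {dock} — dock (Alice) has dock→cellar.
A2 = A1; e.g. lab (Bob) can still go to studio. Fixed point.
attic never enters the attractor, so Bob can avoid the target forever.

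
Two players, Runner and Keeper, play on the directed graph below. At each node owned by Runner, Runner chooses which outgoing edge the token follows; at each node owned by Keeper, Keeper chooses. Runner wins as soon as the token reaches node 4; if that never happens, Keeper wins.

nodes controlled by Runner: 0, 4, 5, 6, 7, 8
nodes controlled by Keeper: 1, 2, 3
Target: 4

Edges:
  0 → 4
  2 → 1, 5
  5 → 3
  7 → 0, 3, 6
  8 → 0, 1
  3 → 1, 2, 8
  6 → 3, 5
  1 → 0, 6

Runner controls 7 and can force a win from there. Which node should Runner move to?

A0 = {4}
A1: add {0} — 0 (Runner) has 0→4.
A2: add {7, 8} — 7 (Runner) has 7→0; 8 (Runner) has 8→0.
A3 = A2; e.g. 1 (Keeper) can still go to 6. Fixed point.
From 7, successor 0 is in the attractor (rank 1); the other successors 3, 6 are not.

0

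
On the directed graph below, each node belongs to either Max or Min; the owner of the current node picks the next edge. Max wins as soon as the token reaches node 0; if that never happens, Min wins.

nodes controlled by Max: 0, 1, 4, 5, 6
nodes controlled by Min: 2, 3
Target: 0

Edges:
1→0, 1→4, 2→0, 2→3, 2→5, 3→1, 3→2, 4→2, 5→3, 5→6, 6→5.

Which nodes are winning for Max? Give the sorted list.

A0 = {0}
A1: add {1} — 1 (Max) has 1→0.
A2 = A1; e.g. 2 (Min) can still go to 3. Fixed point.
Max's winning region = {0, 1}.

0, 1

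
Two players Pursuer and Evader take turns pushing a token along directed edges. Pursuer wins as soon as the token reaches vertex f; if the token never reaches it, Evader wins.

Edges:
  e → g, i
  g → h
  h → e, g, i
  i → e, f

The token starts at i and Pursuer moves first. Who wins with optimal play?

Track states (vertex, player-to-move).
A0 = {(f,Pursuer), (f,Evader)}
A1: add {(i,Pursuer)}.
(i,Pursuer) ∈ A1 ⇒ Pursuer forces the target.

Pursuer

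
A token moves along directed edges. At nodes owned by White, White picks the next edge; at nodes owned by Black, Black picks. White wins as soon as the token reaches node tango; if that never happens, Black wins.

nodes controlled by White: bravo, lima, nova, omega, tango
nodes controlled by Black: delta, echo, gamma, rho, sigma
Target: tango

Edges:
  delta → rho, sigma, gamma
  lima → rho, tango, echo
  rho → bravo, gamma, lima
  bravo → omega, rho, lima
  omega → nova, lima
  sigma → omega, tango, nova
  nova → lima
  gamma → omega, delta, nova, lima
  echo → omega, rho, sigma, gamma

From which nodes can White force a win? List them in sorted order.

bravo, lima, nova, omega, sigma, tango

A0 = {tango}
A1: add {lima} — lima (White) has lima→tango.
A2: add {bravo, nova, omega} — omega (White) has omega→lima; bravo (White) has bravo→lima; nova (White) has nova→lima.
A3: add {sigma} — sigma (Black): all of {omega, tango, nova} already in.
A4 = A3; e.g. rho (Black) can still go to gamma. Fixed point.
White's winning region = {bravo, lima, nova, omega, sigma, tango}.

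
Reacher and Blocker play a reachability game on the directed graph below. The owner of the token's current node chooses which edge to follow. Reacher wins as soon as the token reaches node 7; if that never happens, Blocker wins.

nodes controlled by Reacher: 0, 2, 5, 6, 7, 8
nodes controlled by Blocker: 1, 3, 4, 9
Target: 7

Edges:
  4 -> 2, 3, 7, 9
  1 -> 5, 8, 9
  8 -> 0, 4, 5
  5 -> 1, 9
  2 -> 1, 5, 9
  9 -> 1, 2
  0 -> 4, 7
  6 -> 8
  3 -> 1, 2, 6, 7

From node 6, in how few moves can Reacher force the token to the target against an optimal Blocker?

A0 = {7}
A1: add {0} — 0 (Reacher) has 0→7.
A2: add {8} — 8 (Reacher) has 8→0.
A3: add {6} — 6 (Reacher) has 6→8.
A4 = A3; e.g. 1 (Blocker) can still go to 5. Fixed point.
6 enters the attractor at level 3, so Reacher can force the target in 3 moves from there.

3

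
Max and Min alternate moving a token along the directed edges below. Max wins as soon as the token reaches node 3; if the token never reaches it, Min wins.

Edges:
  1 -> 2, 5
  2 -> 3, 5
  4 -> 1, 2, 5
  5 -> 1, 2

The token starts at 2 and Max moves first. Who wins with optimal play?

Max

Track states (vertex, player-to-move).
A0 = {(3,Max), (3,Min)}
A1: add {(2,Max)}.
(2,Max) ∈ A1 ⇒ Max forces the target.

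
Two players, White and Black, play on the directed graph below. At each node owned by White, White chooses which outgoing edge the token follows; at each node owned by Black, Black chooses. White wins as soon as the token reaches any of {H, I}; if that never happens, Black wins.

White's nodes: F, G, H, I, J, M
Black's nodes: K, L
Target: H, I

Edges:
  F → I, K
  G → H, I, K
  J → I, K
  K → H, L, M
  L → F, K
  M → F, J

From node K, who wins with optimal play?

A0 = {H, I}
A1: add {F, G, J} — F (White) has F→I; G (White) has G→H; J (White) has J→I.
A2: add {M} — M (White) has M→F.
A3 = A2; e.g. K (Black) can still go to L. Fixed point.
K never enters the attractor, so Black can avoid the target forever.

Black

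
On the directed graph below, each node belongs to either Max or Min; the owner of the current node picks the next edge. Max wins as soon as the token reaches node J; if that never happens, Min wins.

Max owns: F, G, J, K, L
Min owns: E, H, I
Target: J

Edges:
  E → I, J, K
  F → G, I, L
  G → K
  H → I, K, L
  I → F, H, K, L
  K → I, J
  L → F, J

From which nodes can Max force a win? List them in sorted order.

F, G, J, K, L

A0 = {J}
A1: add {K, L} — K (Max) has K→J; L (Max) has L→J.
A2: add {F, G} — F (Max) has F→L; G (Max) has G→K.
A3 = A2; e.g. E (Min) can still go to I. Fixed point.
Max's winning region = {F, G, J, K, L}.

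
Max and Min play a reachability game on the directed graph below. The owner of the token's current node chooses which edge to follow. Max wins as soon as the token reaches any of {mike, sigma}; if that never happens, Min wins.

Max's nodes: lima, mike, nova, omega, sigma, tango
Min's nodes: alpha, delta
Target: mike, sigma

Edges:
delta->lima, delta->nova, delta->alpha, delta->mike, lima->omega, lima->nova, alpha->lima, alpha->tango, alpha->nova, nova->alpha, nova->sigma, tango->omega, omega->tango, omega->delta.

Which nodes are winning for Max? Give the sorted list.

A0 = {mike, sigma}
A1: add {nova} — nova (Max) has nova→sigma.
A2: add {lima} — lima (Max) has lima→nova.
A3 = A2; e.g. omega (Max) has no edge into A2. Fixed point.
Max's winning region = {lima, mike, nova, sigma}.

lima, mike, nova, sigma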